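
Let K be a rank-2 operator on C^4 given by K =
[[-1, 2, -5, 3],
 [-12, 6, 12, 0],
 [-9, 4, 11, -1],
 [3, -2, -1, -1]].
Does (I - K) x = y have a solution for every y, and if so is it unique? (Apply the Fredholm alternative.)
(I - K) is invertible (det(I - K) = -60 ≠ 0), so for every y in C^4 the equation (I - K) x = y has a unique solution.

K has rank 2 and factors as K = U V^T = u1 v1^T + u2 v2^T with u1 = (2, -3, -3, 0), v1 = (1, 0, -3, 1), u2 = (-1, -3, -2, 1), v2 = (3, -2, -1, -1) (multiplying out reproduces the displayed K). The nonzero eigenvalues of U V^T coincide with those of the 2 x 2 matrix G = V^T U = [[v1·u1, v1·u2], [v2·u1, v2·u2]] = [[11, 6], [15, 4]], and by the Sylvester determinant identity det(I_4 - U V^T) = det(I_2 - V^T U) = det([[-10, -6], [-15, -3]]) = (-10)(-3) - (-6)(-15) = -60. (Direct check: I - K =
[[2, -2, 5, -3],
 [12, -5, -12, 0],
 [9, -4, -10, 1],
 [-3, 2, 1, 2]]
has determinant -60.) The finite-dimensional Fredholm alternative says: either (I - K) is invertible, or ker(I - K) ≠ {0} and then range(I - K) = ker((I - K)^*)^⊥, with dim ker(I - K) = dim ker((I - K)^*). Since det(I - K) ≠ 0, 1 is not an eigenvalue of K and ker(I - K) = {0}, so we are in the first case: for every y there is a unique x = (I - K)^(-1) y. (Explicitly, by the Woodbury identity, (I - U V^T)^(-1) = I + U (I_2 - G)^(-1) V^T.)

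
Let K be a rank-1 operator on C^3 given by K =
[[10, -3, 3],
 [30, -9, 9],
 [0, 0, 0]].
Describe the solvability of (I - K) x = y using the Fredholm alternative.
(I - K) is singular (det(I - K) = 0, i.e. 1 ∈ sigma(K)). (I - K) x = y is solvable iff y ⊥ ker((I - K)^*) = span{(10, -3, 3)}, i.e. iff 10y_1 - 3y_2 + 3y_3 = 0. When solvable, the solutions are x = y + c·(1, 3, 0), c arbitrary (ker(I - K) = span{(1, 3, 0)}, dimension 1).

K has rank 1, so it is an outer product K = u v^T: every row of K is a multiple of one row vector. Reading off the entries, u = (1, 3, 0) and v = (10, -3, 3) (row i of K equals u_i·v^T). A rank-one matrix u v^T satisfies K u = u (v·u) and kills the (2)-dimensional subspace v^⊥, so its characteristic polynomial is lambda^2 (lambda - v·u) with v·u = tr K = 1. Hence the eigenvalues of I - K are 1 (multiplicity 2) and 1 - (1) = 0, so det(I - K) = 0. (Direct check: I - K =
[[-9, 3, -3],
 [-30, 10, -9],
 [0, 0, 1]]
has determinant 0.) So 1 is an eigenvalue of K and (I - K) is not invertible. The finite-dimensional Fredholm alternative says: either (I - K) is invertible, or ker(I - K) ≠ {0} and then range(I - K) = ker((I - K)^*)^⊥, with dim ker(I - K) = dim ker((I - K)^*). We are in the second case, so we need both kernels. Kernel of I - K: (I - K) u = u - u (v·u) = u - u = 0, so ker(I - K) = span{u} = span{(1, 3, 0)} (it is exactly 1-dimensional because rank(I - K) = 2). Kernel of the adjoint: K is real, so (I - K)^* = I - K^T = I - v u^T, and (I - v u^T) v = v - v (u·v) = 0; hence ker((I - K)^*) = span{v} = span{(10, -3, 3)}. Therefore (I - K) x = y is solvable iff <y, v> = 0, i.e. iff 10y_1 - 3y_2 + 3y_3 = 0. When this holds, K y = u (v·y) = 0, so (I - K) y = y and x = y is a particular solution; the full solution set is the line x = y + c·u = y + c·(1, 3, 0), c ∈ C.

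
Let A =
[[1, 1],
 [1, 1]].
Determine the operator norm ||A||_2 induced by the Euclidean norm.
||A||_2 = 2 (= sqrt(largest eigenvalue of A^T A))

||A||_2 = sigma_max(A) = sqrt(lambda_max(A^T A)). Form the symmetric matrix M = A^T A =
[[2, 2],
 [2, 2]].
Its characteristic polynomial (trace, determinant of M give the coefficients) is
  p(λ) = det(λ I - M) = λ^2 - 4λ.
For λ^2 - 4λ the discriminant is 16. It is a perfect square (4^2), so the roots are rational: λ = (4 ± 4)/2 = 4, 0.
So the eigenvalues of A^T A are ≈ 0, 4 (all ≥ 0, as they must be for A^T A). The largest is λ_max = 4, hence ||A||_2 = sqrt(λ_max) = 2.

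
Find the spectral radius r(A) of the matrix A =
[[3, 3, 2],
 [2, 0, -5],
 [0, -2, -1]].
r(A) ≈ 4.6146

The eigenvalues of A are the roots of its characteristic polynomial. With M = A (coefficients from the trace, the sum of principal 2x2 minors, and det A):
  p(λ) = det(λ I - M) = λ^3 - 2λ^2 - 19λ + 32.
No integer candidate from the rational root theorem (±divisors of 32) is a root, so the roots are irrational. The cubic discriminant is Δ = 24144 > 0, so there are three distinct real roots. p(-5) = -48 and p(-4) = 12 have opposite signs, so a root lies in (-5, -4); Newton's method refines it to λ ≈ -4.2473. p(1) = 12 and p(2) = -6 have opposite signs, so a root lies in (1, 2); Newton's method refines it to λ ≈ 1.6327. p(4) = -12 and p(5) = 12 have opposite signs, so a root lies in (4, 5); Newton's method refines it to λ ≈ 4.6146. Check (Vieta): the three roots sum to 2, matching tr M = 2.
Thus the eigenvalues (to 4 decimals) are -4.2473 (modulus 4.2473); 1.6327 (modulus 1.6327); 4.6146 (modulus 4.6146). The spectral radius is the largest modulus: r(A) ≈ 4.6146. (Cross-check: r(A) ≤ ||A||_2 ≈ 5.7604; equality holds whenever A is normal, though it can also hold for some non-normal A.)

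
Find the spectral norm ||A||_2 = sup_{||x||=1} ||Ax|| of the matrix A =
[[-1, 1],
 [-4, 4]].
||A||_2 = sqrt(34) ≈ 5.831 (= sqrt(largest eigenvalue of A^T A))

||A||_2 = sigma_max(A) = sqrt(lambda_max(A^T A)). Form the symmetric matrix M = A^T A =
[[17, -17],
 [-17, 17]].
Its characteristic polynomial (trace, determinant of M give the coefficients) is
  p(λ) = det(λ I - M) = λ^2 - 34λ.
For λ^2 - 34λ the discriminant is 1156. It is a perfect square (34^2), so the roots are rational: λ = (34 ± 34)/2 = 34, 0.
So the eigenvalues of A^T A are ≈ 0, 34 (all ≥ 0, as they must be for A^T A). The largest is λ_max = 34, hence ||A||_2 = sqrt(λ_max) = sqrt(34) ≈ 5.831.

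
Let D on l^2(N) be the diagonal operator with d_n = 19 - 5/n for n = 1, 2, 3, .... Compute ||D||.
||D|| = 19

For a diagonal operator on l^2 with entries d_n, ||D|| = sup_n |d_n|. Here d_1 = 14, d_2 = 33/2, ..., and d_n = 19 - 5/n increases monotonically toward 19. All terms lie in [14, 19), so |d_n| = d_n and the supremum is the limit 19, which is not attained by any individual d_n. Hence ||D|| = 19.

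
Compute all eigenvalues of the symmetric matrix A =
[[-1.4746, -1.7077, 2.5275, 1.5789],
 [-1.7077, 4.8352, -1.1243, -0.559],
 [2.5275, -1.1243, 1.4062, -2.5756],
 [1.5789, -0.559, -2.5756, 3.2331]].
sigma(A) ≈ {-4, 1, 5, 6}

A is real symmetric, so its spectrum consists of real eigenvalues. Expanding the characteristic polynomial of the displayed matrix gives
  det(λ I - A) = p(λ) = λ^4 + (-8)λ^3 + (-7)λ^2 + (134)λ + (-120).
Solving p(λ) = 0 yields eigenvalues ≈ -4, 1, 5, 6. (A is shown rounded to 4 decimals, so these recover the underlying integer eigenvalues to within that precision.)
Verification: the trace of A = 8 equals the sum of eigenvalues 8, and det(A) ≈ -120.0005 matches the eigenvalue product -120.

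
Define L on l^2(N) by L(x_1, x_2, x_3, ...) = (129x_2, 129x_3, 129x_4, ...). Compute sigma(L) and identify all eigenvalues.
sigma(L) = closed disk {z in C : |z| ≤ 129}; sigma_p(L) = open disk {z in C : |z| < 129}

Note L = 129·V where V is the unit left shift (V x)_k = x_{k+1}; so sigma(L) = 129·sigma(V) and ||L|| = 129||V||. ||L x||^2 = 16641sum_{k≥2} |x_k|^2 ≤ 16641||x||^2, with equality on {x : x_1 = 0}, so ||L|| = 129. For any lambda with |lambda| < 129, set r = lambda/129 (|r| < 1); the vector x = (1, r, r^2, ...) is in l^2 and satisfies L x = 129(r, r^2, ...) = lambda x, so lambda is an eigenvalue. On the boundary |lambda| = 129 the geometric series diverges, so no l^2 eigenvector exists, but these lambda lie in the approximate point spectrum. Hence sigma(L) is the closed disk of radius 129 and sigma_p(L) is the open disk.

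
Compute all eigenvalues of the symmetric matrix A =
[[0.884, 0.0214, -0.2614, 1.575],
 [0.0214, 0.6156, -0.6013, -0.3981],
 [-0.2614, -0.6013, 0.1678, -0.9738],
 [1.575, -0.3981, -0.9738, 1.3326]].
sigma(A) ≈ {-1, 0, 1, 3}

A is real symmetric, so its spectrum consists of real eigenvalues. Expanding the characteristic polynomial of the displayed matrix gives
  det(λ I - A) = p(λ) = λ^4 + (-3)λ^3 + (-1)λ^2 + (3)λ + (0).
Solving p(λ) = 0 yields eigenvalues ≈ -1, 0, 1, 3. (A is shown rounded to 4 decimals, so these recover the underlying integer eigenvalues to within that precision.)
Verification: the trace of A = 3 equals the sum of eigenvalues 3, and det(A) ≈ -0.0001 matches the eigenvalue product 0.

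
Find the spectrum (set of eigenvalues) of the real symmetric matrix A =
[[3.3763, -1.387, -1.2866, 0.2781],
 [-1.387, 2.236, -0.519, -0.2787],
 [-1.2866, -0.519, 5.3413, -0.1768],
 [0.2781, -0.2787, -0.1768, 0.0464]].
sigma(A) ≈ {0, 1, 4, 6}

A is real symmetric, so its spectrum consists of real eigenvalues. Expanding the characteristic polynomial of the displayed matrix gives
  det(λ I - A) = p(λ) = λ^4 + (-11)λ^3 + (34)λ^2 + (-24)λ + (0).
Solving p(λ) = 0 yields eigenvalues ≈ 0, 1, 4, 6. (A is shown rounded to 4 decimals, so these recover the underlying integer eigenvalues to within that precision.)
Verification: the trace of A = 11 equals the sum of eigenvalues 11, and det(A) ≈ 0.0005 matches the eigenvalue product 0.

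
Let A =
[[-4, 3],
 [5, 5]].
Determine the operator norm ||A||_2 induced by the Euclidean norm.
||A||_2 = sqrt((75 + sqrt(725))/2) ≈ 7.1388 (= sqrt(largest eigenvalue of A^T A))

||A||_2 = sigma_max(A) = sqrt(lambda_max(A^T A)). Form the symmetric matrix M = A^T A =
[[41, 13],
 [13, 34]].
Its characteristic polynomial (trace, determinant of M give the coefficients) is
  p(λ) = det(λ I - M) = λ^2 - 75λ + 1225.
For λ^2 - 75λ + 1225 the discriminant is 725. It is nonnegative but not a perfect square, so the roots are real and irrational: λ = (75 ± sqrt(725))/2 ≈ 50.9629, 24.0371.
So the eigenvalues of A^T A are ≈ 24.0371, 50.9629 (all ≥ 0, as they must be for A^T A). The largest is λ_max = (75 + sqrt(725))/2 ≈ 50.9629, hence ||A||_2 = sqrt(λ_max) = sqrt((75 + sqrt(725))/2) ≈ 7.1388.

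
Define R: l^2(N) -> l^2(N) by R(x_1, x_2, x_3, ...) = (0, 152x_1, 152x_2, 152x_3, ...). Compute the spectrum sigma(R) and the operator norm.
sigma(R) = closed disk {z in C : |z| ≤ 152}; ||R|| = 152

Note R = 152·U where U is the unit right shift (U x)_k = x_{k-1} (with x_0 := 0); so ||R|| = 152||U|| and sigma(R) = 152·sigma(U). ||R x||^2 = sum_{k≥1} |152x_k|^2 = 23104||x||^2, so ||R|| = 152 and sigma(R) ⊂ {|z| ≤ 152}. For any |lambda| < 152, the equation (R - lambda I) x = 0 forces x_1 = 0, then 152x_k = lambda x_{k+1} ⇒ x = 0, so R has no eigenvalues. But (R - lambda I) is not surjective for |lambda| < 152: solving (R - lambda I) x = e_1 would require x_n proportional to (lambda/152)^(-n), which is not in l^2. So every |lambda| < 152 lies in the residual spectrum. The boundary |lambda| = 152 is in the approximate point spectrum (the spectrum is closed). Hence sigma(R) is the closed disk of radius 152.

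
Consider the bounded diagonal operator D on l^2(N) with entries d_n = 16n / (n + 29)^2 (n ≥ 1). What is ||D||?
||D|| = 4/29 (attained at n = 29)

For D diagonal, ||D|| = sup_n |d_n|. Treat f(x) = 16x / (x + 29)^2 for real x > 0. By the quotient rule, f'(x) = 16(29 - x)/(x + 29)^3, which is positive for x < 29 and negative for x > 29. So f has a unique maximum at x = 29, and since 29 is a positive integer, the supremum over n ≥ 1 is attained at n = 29: d_29 = 16·29/(29 + 29)^2 = 16·29/3364 = 4/29. Hence ||D|| = 4/29.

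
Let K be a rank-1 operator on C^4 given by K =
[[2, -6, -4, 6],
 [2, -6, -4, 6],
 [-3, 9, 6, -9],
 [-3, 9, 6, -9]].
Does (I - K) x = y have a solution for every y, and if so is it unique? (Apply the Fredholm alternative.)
(I - K) is invertible (det(I - K) = 8 ≠ 0), so for every y in C^4 the equation (I - K) x = y has a unique solution.

K has rank 1, so it is an outer product K = u v^T: every row of K is a multiple of one row vector. Reading off the entries, u = (2, 2, -3, -3) and v = (1, -3, -2, 3) (row i of K equals u_i·v^T). A rank-one matrix u v^T satisfies K u = u (v·u) and kills the (3)-dimensional subspace v^⊥, so its characteristic polynomial is lambda^3 (lambda - v·u) with v·u = tr K = -7. Hence the eigenvalues of I - K are 1 (multiplicity 3) and 1 - (-7) = 8, so det(I - K) = 8. (Direct check: I - K =
[[-1, 6, 4, -6],
 [-2, 7, 4, -6],
 [3, -9, -5, 9],
 [3, -9, -6, 10]]
has determinant 8.) The finite-dimensional Fredholm alternative says: either (I - K) is invertible, or ker(I - K) ≠ {0} and then range(I - K) = ker((I - K)^*)^⊥, with dim ker(I - K) = dim ker((I - K)^*). Since det(I - K) ≠ 0, 1 is not an eigenvalue of K and ker(I - K) = {0}, so we are in the first case: for every y there is a unique x = (I - K)^(-1) y. Explicitly, by the Sherman–Morrison formula, (I - u v^T)^(-1) = I + u v^T/(1 - v·u), i.e. (I - K)^(-1) = I + K/(8).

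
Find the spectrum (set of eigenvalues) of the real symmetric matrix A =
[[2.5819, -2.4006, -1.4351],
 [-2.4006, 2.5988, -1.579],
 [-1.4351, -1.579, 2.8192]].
sigma(A) ≈ {-1, 4, 5}

A is real symmetric, so its spectrum consists of real eigenvalues. Expanding the characteristic polynomial of the displayed matrix gives
  det(λ I - A) = p(λ) = λ^3 + (-8)λ^2 + (11)λ + (20).
Solving p(λ) = 0 yields eigenvalues ≈ -1, 4, 5. (A is shown rounded to 4 decimals, so these recover the underlying integer eigenvalues to within that precision.)
Verification: the trace of A = 8 equals the sum of eigenvalues 8, and det(A) ≈ -19.9995 matches the eigenvalue product -20.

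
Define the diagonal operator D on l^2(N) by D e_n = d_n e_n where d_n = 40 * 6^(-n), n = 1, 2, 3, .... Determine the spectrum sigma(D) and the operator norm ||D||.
sigma(D) = {40 * 6^(-n) : n ≥ 1} ∪ {0}; ||D|| = 20/3

A bounded diagonal operator on l^2 with diagonal entries d_n has spectrum equal to the closure of {d_n : n ≥ 1}: every d_n is an eigenvalue (with eigenvector e_n), so {d_n} ⊂ sigma(D); the spectrum is closed, so its closure is too; and for lambda not in the closure, (D - lambda I) has bounded inverse (the diagonal entries 1/(d_n - lambda) are bounded). For our sequence d_n = 40 * 6^(-n), n = 1, 2, 3, ...:
  - {d_n} = {40 * 6^(-n) : n ≥ 1}; the only limit point is 0
  - closure = {40 * 6^(-n) : n ≥ 1} ∪ {0}
For the norm: a diagonal operator has ||D|| = sup_n |d_n|. Here d_n = 40 * 6^(-n) is positive and decreasing, so sup_n |d_n| = d_1 = 40/6 = 20/3. So ||D|| = 20/3.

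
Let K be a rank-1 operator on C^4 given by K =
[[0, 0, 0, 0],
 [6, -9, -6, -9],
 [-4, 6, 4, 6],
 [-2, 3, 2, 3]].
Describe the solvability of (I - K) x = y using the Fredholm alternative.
(I - K) is invertible (det(I - K) = 3 ≠ 0), so for every y in C^4 the equation (I - K) x = y has a unique solution.

K has rank 1, so it is an outer product K = u v^T: every row of K is a multiple of one row vector. Reading off the entries, u = (0, -3, 2, 1) and v = (-2, 3, 2, 3) (row i of K equals u_i·v^T). A rank-one matrix u v^T satisfies K u = u (v·u) and kills the (3)-dimensional subspace v^⊥, so its characteristic polynomial is lambda^3 (lambda - v·u) with v·u = tr K = -2. Hence the eigenvalues of I - K are 1 (multiplicity 3) and 1 - (-2) = 3, so det(I - K) = 3. (Direct check: I - K =
[[1, 0, 0, 0],
 [-6, 10, 6, 9],
 [4, -6, -3, -6],
 [2, -3, -2, -2]]
has determinant 3.) The finite-dimensional Fredholm alternative says: either (I - K) is invertible, or ker(I - K) ≠ {0} and then range(I - K) = ker((I - K)^*)^⊥, with dim ker(I - K) = dim ker((I - K)^*). Since det(I - K) ≠ 0, 1 is not an eigenvalue of K and ker(I - K) = {0}, so we are in the first case: for every y there is a unique x = (I - K)^(-1) y. Explicitly, by the Sherman–Morrison formula, (I - u v^T)^(-1) = I + u v^T/(1 - v·u), i.e. (I - K)^(-1) = I + K/(3).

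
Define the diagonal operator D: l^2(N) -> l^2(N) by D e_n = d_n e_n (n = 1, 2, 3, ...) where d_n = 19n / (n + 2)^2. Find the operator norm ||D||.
||D|| = 19/8 (attained at n = 2)

For D diagonal, ||D|| = sup_n |d_n|. Treat f(x) = 19x / (x + 2)^2 for real x > 0. By the quotient rule, f'(x) = 19(2 - x)/(x + 2)^3, which is positive for x < 2 and negative for x > 2. So f has a unique maximum at x = 2, and since 2 is a positive integer, the supremum over n ≥ 1 is attained at n = 2: d_2 = 19·2/(2 + 2)^2 = 19·2/16 = 19/8. Hence ||D|| = 19/8.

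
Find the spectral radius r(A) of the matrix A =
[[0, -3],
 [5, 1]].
r(A) = sqrt(15) ≈ 3.873

The eigenvalues of A are the roots of its characteristic polynomial. With M = A (coefficients from the trace and determinant):
  p(λ) = det(λ I - M) = λ^2 - λ + 15.
For λ^2 - λ + 15 the discriminant is -59. It is negative, so the roots are the complex-conjugate pair λ = 1/2 ± (sqrt(59)/2) i ≈ 0.5 ± 3.8406i. For a conjugate pair the product of the roots equals the constant term, so |λ|^2 = 15 and |λ| = sqrt(15) ≈ 3.873.
Thus the eigenvalues (to 4 decimals) are 0.5 ± 3.8406i (modulus 3.873). The spectral radius is the largest modulus: r(A) = sqrt(15) ≈ 3.873. (Cross-check: r(A) ≤ ||A||_2 ≈ 5.1492; equality holds whenever A is normal, though it can also hold for some non-normal A.)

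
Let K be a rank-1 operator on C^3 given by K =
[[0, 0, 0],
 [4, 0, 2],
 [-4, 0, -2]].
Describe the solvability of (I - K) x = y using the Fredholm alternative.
(I - K) is invertible (det(I - K) = 3 ≠ 0), so for every y in C^3 the equation (I - K) x = y has a unique solution.

K has rank 1, so it is an outer product K = u v^T: every row of K is a multiple of one row vector. Reading off the entries, u = (0, -2, 2) and v = (-2, 0, -1) (row i of K equals u_i·v^T). A rank-one matrix u v^T satisfies K u = u (v·u) and kills the (2)-dimensional subspace v^⊥, so its characteristic polynomial is lambda^2 (lambda - v·u) with v·u = tr K = -2. Hence the eigenvalues of I - K are 1 (multiplicity 2) and 1 - (-2) = 3, so det(I - K) = 3. (Direct check: I - K =
[[1, 0, 0],
 [-4, 1, -2],
 [4, 0, 3]]
has determinant 3.) The finite-dimensional Fredholm alternative says: either (I - K) is invertible, or ker(I - K) ≠ {0} and then range(I - K) = ker((I - K)^*)^⊥, with dim ker(I - K) = dim ker((I - K)^*). Since det(I - K) ≠ 0, 1 is not an eigenvalue of K and ker(I - K) = {0}, so we are in the first case: for every y there is a unique x = (I - K)^(-1) y. Explicitly, by the Sherman–Morrison formula, (I - u v^T)^(-1) = I + u v^T/(1 - v·u), i.e. (I - K)^(-1) = I + K/(3).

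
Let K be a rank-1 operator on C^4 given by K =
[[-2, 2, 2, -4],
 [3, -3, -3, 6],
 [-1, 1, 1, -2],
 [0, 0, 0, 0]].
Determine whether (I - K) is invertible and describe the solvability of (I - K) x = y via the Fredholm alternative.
(I - K) is invertible (det(I - K) = 5 ≠ 0), so for every y in C^4 the equation (I - K) x = y has a unique solution.

K has rank 1, so it is an outer product K = u v^T: every row of K is a multiple of one row vector. Reading off the entries, u = (-2, 3, -1, 0) and v = (1, -1, -1, 2) (row i of K equals u_i·v^T). A rank-one matrix u v^T satisfies K u = u (v·u) and kills the (3)-dimensional subspace v^⊥, so its characteristic polynomial is lambda^3 (lambda - v·u) with v·u = tr K = -4. Hence the eigenvalues of I - K are 1 (multiplicity 3) and 1 - (-4) = 5, so det(I - K) = 5. (Direct check: I - K =
[[3, -2, -2, 4],
 [-3, 4, 3, -6],
 [1, -1, 0, 2],
 [0, 0, 0, 1]]
has determinant 5.) The finite-dimensional Fredholm alternative says: either (I - K) is invertible, or ker(I - K) ≠ {0} and then range(I - K) = ker((I - K)^*)^⊥, with dim ker(I - K) = dim ker((I - K)^*). Since det(I - K) ≠ 0, 1 is not an eigenvalue of K and ker(I - K) = {0}, so we are in the first case: for every y there is a unique x = (I - K)^(-1) y. Explicitly, by the Sherman–Morrison formula, (I - u v^T)^(-1) = I + u v^T/(1 - v·u), i.e. (I - K)^(-1) = I + K/(5).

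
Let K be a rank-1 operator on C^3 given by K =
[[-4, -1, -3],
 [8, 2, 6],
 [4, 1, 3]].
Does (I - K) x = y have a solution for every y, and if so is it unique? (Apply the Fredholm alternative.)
(I - K) is singular (det(I - K) = 0, i.e. 1 ∈ sigma(K)). (I - K) x = y is solvable iff y ⊥ ker((I - K)^*) = span{(-4, -1, -3)}, i.e. iff -4y_1 - y_2 - 3y_3 = 0. When solvable, the solutions are x = y + c·(1, -2, -1), c arbitrary (ker(I - K) = span{(1, -2, -1)}, dimension 1).

K has rank 1, so it is an outer product K = u v^T: every row of K is a multiple of one row vector. Reading off the entries, u = (1, -2, -1) and v = (-4, -1, -3) (row i of K equals u_i·v^T). A rank-one matrix u v^T satisfies K u = u (v·u) and kills the (2)-dimensional subspace v^⊥, so its characteristic polynomial is lambda^2 (lambda - v·u) with v·u = tr K = 1. Hence the eigenvalues of I - K are 1 (multiplicity 2) and 1 - (1) = 0, so det(I - K) = 0. (Direct check: I - K =
[[5, 1, 3],
 [-8, -1, -6],
 [-4, -1, -2]]
has determinant 0.) So 1 is an eigenvalue of K and (I - K) is not invertible. The finite-dimensional Fredholm alternative says: either (I - K) is invertible, or ker(I - K) ≠ {0} and then range(I - K) = ker((I - K)^*)^⊥, with dim ker(I - K) = dim ker((I - K)^*). We are in the second case, so we need both kernels. Kernel of I - K: (I - K) u = u - u (v·u) = u - u = 0, so ker(I - K) = span{u} = span{(1, -2, -1)} (it is exactly 1-dimensional because rank(I - K) = 2). Kernel of the adjoint: K is real, so (I - K)^* = I - K^T = I - v u^T, and (I - v u^T) v = v - v (u·v) = 0; hence ker((I - K)^*) = span{v} = span{(-4, -1, -3)}. Therefore (I - K) x = y is solvable iff <y, v> = 0, i.e. iff -4y_1 - y_2 - 3y_3 = 0. When this holds, K y = u (v·y) = 0, so (I - K) y = y and x = y is a particular solution; the full solution set is the line x = y + c·u = y + c·(1, -2, -1), c ∈ C.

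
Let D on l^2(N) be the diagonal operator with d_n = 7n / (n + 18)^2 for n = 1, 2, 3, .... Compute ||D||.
||D|| = 7/72 (attained at n = 18)

For D diagonal, ||D|| = sup_n |d_n|. Treat f(x) = 7x / (x + 18)^2 for real x > 0. By the quotient rule, f'(x) = 7(18 - x)/(x + 18)^3, which is positive for x < 18 and negative for x > 18. So f has a unique maximum at x = 18, and since 18 is a positive integer, the supremum over n ≥ 1 is attained at n = 18: d_18 = 7·18/(18 + 18)^2 = 7·18/1296 = 7/72. Hence ||D|| = 7/72.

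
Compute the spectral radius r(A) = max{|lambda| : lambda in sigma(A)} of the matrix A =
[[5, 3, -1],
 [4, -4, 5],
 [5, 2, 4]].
r(A) ≈ 7.0447

The eigenvalues of A are the roots of its characteristic polynomial. With M = A (coefficients from the trace, the sum of principal 2x2 minors, and det A):
  p(λ) = det(λ I - M) = λ^3 - 5λ^2 - 33λ + 131.
No integer candidate from the rational root theorem (±divisors of 131) is a root, so the roots are irrational. The cubic discriminant is Δ = 162196 > 0, so there are three distinct real roots. p(-6) = -67 and p(-5) = 46 have opposite signs, so a root lies in (-6, -5); Newton's method refines it to λ ≈ -5.4541. p(3) = 14 and p(4) = -17 have opposite signs, so a root lies in (3, 4); Newton's method refines it to λ ≈ 3.4094. p(7) = -2 and p(8) = 59 have opposite signs, so a root lies in (7, 8); Newton's method refines it to λ ≈ 7.0447. Check (Vieta): the three roots sum to 5, matching tr M = 5.
Thus the eigenvalues (to 4 decimals) are -5.4541 (modulus 5.4541); 3.4094 (modulus 3.4094); 7.0447 (modulus 7.0447). The spectral radius is the largest modulus: r(A) ≈ 7.0447. (Cross-check: r(A) ≤ ||A||_2 ≈ 9.5412; equality holds whenever A is normal, though it can also hold for some non-normal A.)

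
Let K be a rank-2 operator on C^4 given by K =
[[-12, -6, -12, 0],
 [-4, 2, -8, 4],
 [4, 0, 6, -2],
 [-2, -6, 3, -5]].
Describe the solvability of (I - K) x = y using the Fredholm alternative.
(I - K) is singular (det(I - K) = 0, i.e. 1 ∈ sigma(K)). (I - K) x = y is solvable iff y ⊥ ker((I - K)^*) = span{(10, -6, 21, -11)}, i.e. iff 10y_1 - 6y_2 + 21y_3 - 11y_4 = 0. When solvable, x is determined up to adding multiples of (0, -4, 2, 5) (ker(I - K) = span{(0, -4, 2, 5)}, dimension 1).

K has rank 2 and factors as K = U V^T = u1 v1^T + u2 v2^T with u1 = (-3, 1, 0, -3), v1 = (2, 2, 1, 1), u2 = (3, 3, -2, -2), v2 = (-2, 0, -3, 1) (multiplying out reproduces the displayed K). The nonzero eigenvalues of U V^T coincide with those of the 2 x 2 matrix G = V^T U = [[v1·u1, v1·u2], [v2·u1, v2·u2]] = [[-7, 8], [3, -2]], and by the Sylvester determinant identity det(I_4 - U V^T) = det(I_2 - V^T U) = det([[8, -8], [-3, 3]]) = (8)(3) - (-8)(-3) = 0. (Direct check: I - K =
[[13, 6, 12, 0],
 [4, -1, 8, -4],
 [-4, 0, -5, 2],
 [2, 6, -3, 6]]
has determinant 0.) So 1 is an eigenvalue of K and (I - K) is not invertible. The finite-dimensional Fredholm alternative says: either (I - K) is invertible, or ker(I - K) ≠ {0} and then range(I - K) = ker((I - K)^*)^⊥, with dim ker(I - K) = dim ker((I - K)^*). We are in the second case, so we compute both kernels via the 2 x 2 reduction. If (I - U V^T) x = 0 then x = U (V^T x) lies in the column space of U; writing x = U b gives U (I_2 - G) b = 0, and since u1, u2 are independent, (I_2 - G) b = 0. With I_2 - G = [[8, -8], [-3, 3]] (singular, as its determinant is 0) a null vector is b = (-1, -1), so ker(I - K) = span{-1·u1 + (-1)·u2} = span{(0, -4, 2, 5)}. For the adjoint, (I - K)^* = I - K^T = I - V U^T, and the same argument gives ker((I - K)^*) = {V a : (I_2 - G)^T a = 0}; (I_2 - G)^T = [[8, -3], [-8, 3]] has null vector a = (-3, -8), so ker((I - K)^*) = span{-3·v1 + (-8)·v2} = span{(10, -6, 21, -11)}. (Both kernels are 1-dimensional, matching rank(I - K) = 3.) Therefore (I - K) x = y is solvable iff <y, (10, -6, 21, -11)> = 0, i.e. iff 10y_1 - 6y_2 + 21y_3 - 11y_4 = 0; when solvable the solution set is the line x_p + c·(0, -4, 2, 5), c ∈ C.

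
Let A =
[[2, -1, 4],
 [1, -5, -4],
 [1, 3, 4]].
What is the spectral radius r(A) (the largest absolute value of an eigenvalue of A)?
r(A) ≈ 4.7751

The eigenvalues of A are the roots of its characteristic polynomial. With M = A (coefficients from the trace, the sum of principal 2x2 minors, and det A):
  p(λ) = det(λ I - M) = λ^3 - λ^2 - 13λ - 24.
No integer candidate from the rational root theorem (±divisors of 24) is a root, so the roots are irrational. The cubic discriminant is Δ = -12307 < 0, so there is one real root and a complex-conjugate pair. p(4) = -28 and p(5) = 11 have opposite signs, so a root lies in (4, 5); Newton's method refines it to λ ≈ 4.7751. Dividing out (λ - (4.7751)) leaves approximately λ^2 + 3.7751λ + 5.0261. For λ^2 + 3.7751λ + 5.0261 the discriminant is -5.8534. It is negative, so the remaining roots are the complex-conjugate pair λ ≈ -1.8875 ± 1.2097i. Their product equals the constant term, so |λ|^2 ≈ 5.0261 and |λ| ≈ 2.2419.
Thus the eigenvalues (to 4 decimals) are 4.7751 (modulus 4.7751); -1.8875 ± 1.2097i (modulus 2.2419). The spectral radius is the largest modulus: r(A) ≈ 4.7751. (Cross-check: r(A) ≤ ||A||_2 ≈ 8.3946; equality holds whenever A is normal, though it can also hold for some non-normal A.)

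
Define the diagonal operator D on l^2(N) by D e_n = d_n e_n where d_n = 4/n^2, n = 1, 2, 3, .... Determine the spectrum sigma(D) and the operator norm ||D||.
sigma(D) = {4/n^2 : n ≥ 1} ∪ {0}; ||D|| = 4

A bounded diagonal operator on l^2 with diagonal entries d_n has spectrum equal to the closure of {d_n : n ≥ 1}: every d_n is an eigenvalue (with eigenvector e_n), so {d_n} ⊂ sigma(D); the spectrum is closed, so its closure is too; and for lambda not in the closure, (D - lambda I) has bounded inverse (the diagonal entries 1/(d_n - lambda) are bounded). For our sequence d_n = 4/n^2, n = 1, 2, 3, ...:
  - {d_n} = {4/n^2 : n ≥ 1}; the only limit point is 0
  - closure = {4/n^2 : n ≥ 1} ∪ {0}
For the norm: a diagonal operator has ||D|| = sup_n |d_n|. Here d_n = 4/n^2 is positive and decreasing, so sup_n |d_n| = d_1 = 4. So ||D|| = 4.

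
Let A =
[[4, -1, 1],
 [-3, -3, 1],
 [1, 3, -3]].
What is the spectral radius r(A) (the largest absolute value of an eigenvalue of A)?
r(A) ≈ 5.248

The eigenvalues of A are the roots of its characteristic polynomial. With M = A (coefficients from the trace, the sum of principal 2x2 minors, and det A):
  p(λ) = det(λ I - M) = λ^3 + 2λ^2 - 22λ - 26.
No integer candidate from the rational root theorem (±divisors of 26) is a root, so the roots are irrational. The cubic discriminant is Δ = 47700 > 0, so there are three distinct real roots. p(-6) = -38 and p(-5) = 9 have opposite signs, so a root lies in (-6, -5); Newton's method refines it to λ ≈ -5.248. p(-2) = 18 and p(-1) = -3 have opposite signs, so a root lies in (-2, -1); Newton's method refines it to λ ≈ -1.1313. p(4) = -18 and p(5) = 39 have opposite signs, so a root lies in (4, 5); Newton's method refines it to λ ≈ 4.3793. Check (Vieta): the three roots sum to -2, matching tr M = -2.
Thus the eigenvalues (to 4 decimals) are -5.248 (modulus 5.248); -1.1313 (modulus 1.1313); 4.3793 (modulus 4.3793). The spectral radius is the largest modulus: r(A) ≈ 5.248. (Cross-check: r(A) ≤ ||A||_2 ≈ 5.9294; equality holds whenever A is normal, though it can also hold for some non-normal A.)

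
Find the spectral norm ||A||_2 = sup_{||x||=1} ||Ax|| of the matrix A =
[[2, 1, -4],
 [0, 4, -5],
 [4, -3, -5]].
||A||_2 ≈ 8.9178 (= sqrt(largest eigenvalue of A^T A))

||A||_2 = sigma_max(A) = sqrt(lambda_max(A^T A)). Form the symmetric matrix M = A^T A =
[[20, -10, -28],
 [-10, 26, -9],
 [-28, -9, 66]].
Its characteristic polynomial (trace, sum of principal 2x2 minors, determinant of M give the coefficients) is
  p(λ) = det(λ I - M) = λ^3 - 112λ^2 + 2591λ - 676.
No integer candidate from the rational root theorem (±divisors of 676) is a root, so the roots are irrational. The cubic discriminant is Δ = 14354745172 > 0, so there are three distinct real roots. p(0) = -676 and p(1) = 1804 have opposite signs, so a root lies in (0, 1); Newton's method refines it to λ ≈ 0.2639. p(32) = 316 and p(33) = -1204 have opposite signs, so a root lies in (32, 33); Newton's method refines it to λ ≈ 32.2095. p(79) = -1940 and p(80) = 1804 have opposite signs, so a root lies in (79, 80); Newton's method refines it to λ ≈ 79.5266. Check (Vieta): the three roots sum to 112, matching tr M = 112.
So the eigenvalues of A^T A are ≈ 0.2639, 32.2095, 79.5266 (all ≥ 0, as they must be for A^T A). The largest is λ_max ≈ 79.5266, hence ||A||_2 = sqrt(λ_max) ≈ 8.9178.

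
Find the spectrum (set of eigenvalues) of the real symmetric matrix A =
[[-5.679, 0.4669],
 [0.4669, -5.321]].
sigma(A) ≈ {-6, -5}

A is real symmetric, so its spectrum consists of real eigenvalues. Expanding the characteristic polynomial of the displayed matrix gives
  det(λ I - A) = p(λ) = λ^2 + (11)λ + (30).
Solving p(λ) = 0 yields eigenvalues ≈ -6, -5. (A is shown rounded to 4 decimals, so these recover the underlying integer eigenvalues to within that precision.)
Verification: the trace of A = -11 equals the sum of eigenvalues -11, and det(A) ≈ 30.0000 matches the eigenvalue product 30.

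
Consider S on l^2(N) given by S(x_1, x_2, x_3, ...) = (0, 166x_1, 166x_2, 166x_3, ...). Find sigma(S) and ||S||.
sigma(S) = closed disk {z in C : |z| ≤ 166}; ||S|| = 166

Note S = 166·U where U is the unit right shift (U x)_k = x_{k-1} (with x_0 := 0); so ||S|| = 166||U|| and sigma(S) = 166·sigma(U). ||S x||^2 = sum_{k≥1} |166x_k|^2 = 27556||x||^2, so ||S|| = 166 and sigma(S) ⊂ {|z| ≤ 166}. For any |lambda| < 166, the equation (S - lambda I) x = 0 forces x_1 = 0, then 166x_k = lambda x_{k+1} ⇒ x = 0, so S has no eigenvalues. But (S - lambda I) is not surjective for |lambda| < 166: solving (S - lambda I) x = e_1 would require x_n proportional to (lambda/166)^(-n), which is not in l^2. So every |lambda| < 166 lies in the residual spectrum. The boundary |lambda| = 166 is in the approximate point spectrum (the spectrum is closed). Hence sigma(S) is the closed disk of radius 166.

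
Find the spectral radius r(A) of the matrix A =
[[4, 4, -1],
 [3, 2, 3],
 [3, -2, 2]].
r(A) ≈ 6.8811

The eigenvalues of A are the roots of its characteristic polynomial. With M = A (coefficients from the trace, the sum of principal 2x2 minors, and det A):
  p(λ) = det(λ I - M) = λ^3 - 8λ^2 + 17λ - 64.
No integer candidate from the rational root theorem (±divisors of 64) is a root, so the roots are irrational. The cubic discriminant is Δ = -86148 < 0, so there is one real root and a complex-conjugate pair. p(6) = -34 and p(7) = 6 have opposite signs, so a root lies in (6, 7); Newton's method refines it to λ ≈ 6.8811. Dividing out (λ - (6.8811)) leaves approximately λ^2 - 1.1189λ + 9.3008. For λ^2 - 1.1189λ + 9.3008 the discriminant is -35.9514. It is negative, so the remaining roots are the complex-conjugate pair λ ≈ 0.5594 ± 2.998i. Their product equals the constant term, so |λ|^2 ≈ 9.3008 and |λ| ≈ 3.0497.
Thus the eigenvalues (to 4 decimals) are 6.8811 (modulus 6.8811); 0.5594 ± 2.998i (modulus 3.0497). The spectral radius is the largest modulus: r(A) ≈ 6.8811. (Cross-check: r(A) ≤ ||A||_2 ≈ 6.9007; equality holds whenever A is normal, though it can also hold for some non-normal A.)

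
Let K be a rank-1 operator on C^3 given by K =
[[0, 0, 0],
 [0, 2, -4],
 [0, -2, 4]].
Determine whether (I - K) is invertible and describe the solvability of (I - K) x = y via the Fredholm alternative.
(I - K) is invertible (det(I - K) = -5 ≠ 0), so for every y in C^3 the equation (I - K) x = y has a unique solution.

K has rank 1, so it is an outer product K = u v^T: every row of K is a multiple of one row vector. Reading off the entries, u = (0, 2, -2) and v = (0, 1, -2) (row i of K equals u_i·v^T). A rank-one matrix u v^T satisfies K u = u (v·u) and kills the (2)-dimensional subspace v^⊥, so its characteristic polynomial is lambda^2 (lambda - v·u) with v·u = tr K = 6. Hence the eigenvalues of I - K are 1 (multiplicity 2) and 1 - (6) = -5, so det(I - K) = -5. (Direct check: I - K =
[[1, 0, 0],
 [0, -1, 4],
 [0, 2, -3]]
has determinant -5.) The finite-dimensional Fredholm alternative says: either (I - K) is invertible, or ker(I - K) ≠ {0} and then range(I - K) = ker((I - K)^*)^⊥, with dim ker(I - K) = dim ker((I - K)^*). Since det(I - K) ≠ 0, 1 is not an eigenvalue of K and ker(I - K) = {0}, so we are in the first case: for every y there is a unique x = (I - K)^(-1) y. Explicitly, by the Sherman–Morrison formula, (I - u v^T)^(-1) = I + u v^T/(1 - v·u), i.e. (I - K)^(-1) = I + K/(-5).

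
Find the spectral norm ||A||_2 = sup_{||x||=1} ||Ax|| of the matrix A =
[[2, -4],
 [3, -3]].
||A||_2 = sqrt((38 + sqrt(1300))/2) ≈ 6.085 (= sqrt(largest eigenvalue of A^T A))

||A||_2 = sigma_max(A) = sqrt(lambda_max(A^T A)). Form the symmetric matrix M = A^T A =
[[13, -17],
 [-17, 25]].
Its characteristic polynomial (trace, determinant of M give the coefficients) is
  p(λ) = det(λ I - M) = λ^2 - 38λ + 36.
For λ^2 - 38λ + 36 the discriminant is 1300. It is nonnegative but not a perfect square, so the roots are real and irrational: λ = (38 ± sqrt(1300))/2 ≈ 37.0278, 0.9722.
So the eigenvalues of A^T A are ≈ 0.9722, 37.0278 (all ≥ 0, as they must be for A^T A). The largest is λ_max = (38 + sqrt(1300))/2 ≈ 37.0278, hence ||A||_2 = sqrt(λ_max) = sqrt((38 + sqrt(1300))/2) ≈ 6.085.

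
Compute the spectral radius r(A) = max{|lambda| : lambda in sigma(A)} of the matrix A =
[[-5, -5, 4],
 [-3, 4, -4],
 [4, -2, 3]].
r(A) ≈ 8.7553

The eigenvalues of A are the roots of its characteristic polynomial. With M = A (coefficients from the trace, the sum of principal 2x2 minors, and det A):
  p(λ) = det(λ I - M) = λ^3 - 2λ^2 - 62λ + 25.
No integer candidate from the rational root theorem (±divisors of 25) is a root, so the roots are irrational. The cubic discriminant is Δ = 1008413 > 0, so there are three distinct real roots. p(-8) = -119 and p(-7) = 18 have opposite signs, so a root lies in (-8, -7); Newton's method refines it to λ ≈ -7.1544. p(0) = 25 and p(1) = -38 have opposite signs, so a root lies in (0, 1); Newton's method refines it to λ ≈ 0.3991. p(8) = -87 and p(9) = 34 have opposite signs, so a root lies in (8, 9); Newton's method refines it to λ ≈ 8.7553. Check (Vieta): the three roots sum to 2, matching tr M = 2.
Thus the eigenvalues (to 4 decimals) are -7.1544 (modulus 7.1544); 0.3991 (modulus 0.3991); 8.7553 (modulus 8.7553). The spectral radius is the largest modulus: r(A) ≈ 8.7553. (Cross-check: r(A) ≤ ||A||_2 ≈ 9.2233; equality holds whenever A is normal, though it can also hold for some non-normal A.)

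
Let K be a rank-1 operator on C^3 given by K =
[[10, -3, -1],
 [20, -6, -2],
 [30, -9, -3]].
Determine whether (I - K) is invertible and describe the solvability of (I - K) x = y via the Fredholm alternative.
(I - K) is singular (det(I - K) = 0, i.e. 1 ∈ sigma(K)). (I - K) x = y is solvable iff y ⊥ ker((I - K)^*) = span{(10, -3, -1)}, i.e. iff 10y_1 - 3y_2 - y_3 = 0. When solvable, the solutions are x = y + c·(1, 2, 3), c arbitrary (ker(I - K) = span{(1, 2, 3)}, dimension 1).

K has rank 1, so it is an outer product K = u v^T: every row of K is a multiple of one row vector. Reading off the entries, u = (1, 2, 3) and v = (10, -3, -1) (row i of K equals u_i·v^T). A rank-one matrix u v^T satisfies K u = u (v·u) and kills the (2)-dimensional subspace v^⊥, so its characteristic polynomial is lambda^2 (lambda - v·u) with v·u = tr K = 1. Hence the eigenvalues of I - K are 1 (multiplicity 2) and 1 - (1) = 0, so det(I - K) = 0. (Direct check: I - K =
[[-9, 3, 1],
 [-20, 7, 2],
 [-30, 9, 4]]
has determinant 0.) So 1 is an eigenvalue of K and (I - K) is not invertible. The finite-dimensional Fredholm alternative says: either (I - K) is invertible, or ker(I - K) ≠ {0} and then range(I - K) = ker((I - K)^*)^⊥, with dim ker(I - K) = dim ker((I - K)^*). We are in the second case, so we need both kernels. Kernel of I - K: (I - K) u = u - u (v·u) = u - u = 0, so ker(I - K) = span{u} = span{(1, 2, 3)} (it is exactly 1-dimensional because rank(I - K) = 2). Kernel of the adjoint: K is real, so (I - K)^* = I - K^T = I - v u^T, and (I - v u^T) v = v - v (u·v) = 0; hence ker((I - K)^*) = span{v} = span{(10, -3, -1)}. Therefore (I - K) x = y is solvable iff <y, v> = 0, i.e. iff 10y_1 - 3y_2 - y_3 = 0. When this holds, K y = u (v·y) = 0, so (I - K) y = y and x = y is a particular solution; the full solution set is the line x = y + c·u = y + c·(1, 2, 3), c ∈ C.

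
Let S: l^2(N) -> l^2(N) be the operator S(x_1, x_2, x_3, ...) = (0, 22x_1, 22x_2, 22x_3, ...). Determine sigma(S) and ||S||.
sigma(S) = closed disk {z in C : |z| ≤ 22}; ||S|| = 22

Note S = 22·U where U is the unit right shift (U x)_k = x_{k-1} (with x_0 := 0); so ||S|| = 22||U|| and sigma(S) = 22·sigma(U). ||S x||^2 = sum_{k≥1} |22x_k|^2 = 484||x||^2, so ||S|| = 22 and sigma(S) ⊂ {|z| ≤ 22}. For any |lambda| < 22, the equation (S - lambda I) x = 0 forces x_1 = 0, then 22x_k = lambda x_{k+1} ⇒ x = 0, so S has no eigenvalues. But (S - lambda I) is not surjective for |lambda| < 22: solving (S - lambda I) x = e_1 would require x_n proportional to (lambda/22)^(-n), which is not in l^2. So every |lambda| < 22 lies in the residual spectrum. The boundary |lambda| = 22 is in the approximate point spectrum (the spectrum is closed). Hence sigma(S) is the closed disk of radius 22.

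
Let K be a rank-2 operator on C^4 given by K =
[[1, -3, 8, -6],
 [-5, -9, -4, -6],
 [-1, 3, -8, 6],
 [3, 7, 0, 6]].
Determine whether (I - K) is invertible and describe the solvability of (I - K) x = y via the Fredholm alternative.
(I - K) is invertible (det(I - K) = 35 ≠ 0), so for every y in C^4 the equation (I - K) x = y has a unique solution.

K has rank 2 and factors as K = U V^T = u1 v1^T + u2 v2^T with u1 = (-2, -2, 2, 2), v1 = (1, 3, -1, 3), u2 = (3, -3, -3, 1), v2 = (1, 1, 2, 0) (multiplying out reproduces the displayed K). The nonzero eigenvalues of U V^T coincide with those of the 2 x 2 matrix G = V^T U = [[v1·u1, v1·u2], [v2·u1, v2·u2]] = [[-4, 0], [0, -6]], and by the Sylvester determinant identity det(I_4 - U V^T) = det(I_2 - V^T U) = det([[5, 0], [0, 7]]) = (5)(7) - (0)(0) = 35. (Direct check: I - K =
[[0, 3, -8, 6],
 [5, 10, 4, 6],
 [1, -3, 9, -6],
 [-3, -7, 0, -5]]
has determinant 35.) The finite-dimensional Fredholm alternative says: either (I - K) is invertible, or ker(I - K) ≠ {0} and then range(I - K) = ker((I - K)^*)^⊥, with dim ker(I - K) = dim ker((I - K)^*). Since det(I - K) ≠ 0, 1 is not an eigenvalue of K and ker(I - K) = {0}, so we are in the first case: for every y there is a unique x = (I - K)^(-1) y. (Explicitly, by the Woodbury identity, (I - U V^T)^(-1) = I + U (I_2 - G)^(-1) V^T.)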